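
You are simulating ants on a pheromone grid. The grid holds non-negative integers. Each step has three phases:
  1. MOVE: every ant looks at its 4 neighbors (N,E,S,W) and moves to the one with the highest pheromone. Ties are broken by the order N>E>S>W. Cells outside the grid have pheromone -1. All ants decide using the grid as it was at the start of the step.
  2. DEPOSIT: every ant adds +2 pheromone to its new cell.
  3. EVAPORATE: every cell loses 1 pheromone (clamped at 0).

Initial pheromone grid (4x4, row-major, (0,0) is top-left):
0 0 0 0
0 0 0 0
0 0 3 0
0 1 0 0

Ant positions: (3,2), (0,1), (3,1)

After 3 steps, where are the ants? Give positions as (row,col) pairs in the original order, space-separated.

Step 1: ant0:(3,2)->N->(2,2) | ant1:(0,1)->E->(0,2) | ant2:(3,1)->N->(2,1)
  grid max=4 at (2,2)
Step 2: ant0:(2,2)->W->(2,1) | ant1:(0,2)->E->(0,3) | ant2:(2,1)->E->(2,2)
  grid max=5 at (2,2)
Step 3: ant0:(2,1)->E->(2,2) | ant1:(0,3)->S->(1,3) | ant2:(2,2)->W->(2,1)
  grid max=6 at (2,2)

(2,2) (1,3) (2,1)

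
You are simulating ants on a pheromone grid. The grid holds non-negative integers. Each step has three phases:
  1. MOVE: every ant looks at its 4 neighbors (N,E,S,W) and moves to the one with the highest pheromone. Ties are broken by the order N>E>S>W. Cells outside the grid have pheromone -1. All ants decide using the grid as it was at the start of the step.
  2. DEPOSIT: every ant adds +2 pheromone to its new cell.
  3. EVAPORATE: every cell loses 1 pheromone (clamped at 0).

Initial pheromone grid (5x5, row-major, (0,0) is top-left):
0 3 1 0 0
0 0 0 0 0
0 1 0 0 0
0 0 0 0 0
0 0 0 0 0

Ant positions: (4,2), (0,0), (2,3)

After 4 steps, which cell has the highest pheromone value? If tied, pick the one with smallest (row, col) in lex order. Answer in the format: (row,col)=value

Answer: (0,1)=5

Derivation:
Step 1: ant0:(4,2)->N->(3,2) | ant1:(0,0)->E->(0,1) | ant2:(2,3)->N->(1,3)
  grid max=4 at (0,1)
Step 2: ant0:(3,2)->N->(2,2) | ant1:(0,1)->E->(0,2) | ant2:(1,3)->N->(0,3)
  grid max=3 at (0,1)
Step 3: ant0:(2,2)->N->(1,2) | ant1:(0,2)->W->(0,1) | ant2:(0,3)->W->(0,2)
  grid max=4 at (0,1)
Step 4: ant0:(1,2)->N->(0,2) | ant1:(0,1)->E->(0,2) | ant2:(0,2)->W->(0,1)
  grid max=5 at (0,1)
Final grid:
  0 5 5 0 0
  0 0 0 0 0
  0 0 0 0 0
  0 0 0 0 0
  0 0 0 0 0
Max pheromone 5 at (0,1)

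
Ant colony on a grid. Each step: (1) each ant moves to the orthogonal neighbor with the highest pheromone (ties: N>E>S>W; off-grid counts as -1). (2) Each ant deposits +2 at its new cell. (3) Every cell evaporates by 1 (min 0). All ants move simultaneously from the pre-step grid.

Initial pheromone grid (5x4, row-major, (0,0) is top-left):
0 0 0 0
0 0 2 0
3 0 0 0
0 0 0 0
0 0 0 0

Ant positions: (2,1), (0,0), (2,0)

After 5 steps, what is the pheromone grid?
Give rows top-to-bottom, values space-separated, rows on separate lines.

After step 1: ants at (2,0),(0,1),(1,0)
  0 1 0 0
  1 0 1 0
  4 0 0 0
  0 0 0 0
  0 0 0 0
After step 2: ants at (1,0),(0,2),(2,0)
  0 0 1 0
  2 0 0 0
  5 0 0 0
  0 0 0 0
  0 0 0 0
After step 3: ants at (2,0),(0,3),(1,0)
  0 0 0 1
  3 0 0 0
  6 0 0 0
  0 0 0 0
  0 0 0 0
After step 4: ants at (1,0),(1,3),(2,0)
  0 0 0 0
  4 0 0 1
  7 0 0 0
  0 0 0 0
  0 0 0 0
After step 5: ants at (2,0),(0,3),(1,0)
  0 0 0 1
  5 0 0 0
  8 0 0 0
  0 0 0 0
  0 0 0 0

0 0 0 1
5 0 0 0
8 0 0 0
0 0 0 0
0 0 0 0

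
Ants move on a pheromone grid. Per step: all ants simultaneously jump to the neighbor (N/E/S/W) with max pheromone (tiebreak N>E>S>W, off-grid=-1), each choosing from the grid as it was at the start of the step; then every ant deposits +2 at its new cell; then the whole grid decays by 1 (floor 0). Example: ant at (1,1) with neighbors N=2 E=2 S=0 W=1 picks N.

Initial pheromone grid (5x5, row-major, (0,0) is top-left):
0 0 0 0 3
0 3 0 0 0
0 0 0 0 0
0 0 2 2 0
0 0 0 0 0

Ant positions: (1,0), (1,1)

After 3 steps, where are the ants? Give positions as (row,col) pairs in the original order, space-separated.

Step 1: ant0:(1,0)->E->(1,1) | ant1:(1,1)->N->(0,1)
  grid max=4 at (1,1)
Step 2: ant0:(1,1)->N->(0,1) | ant1:(0,1)->S->(1,1)
  grid max=5 at (1,1)
Step 3: ant0:(0,1)->S->(1,1) | ant1:(1,1)->N->(0,1)
  grid max=6 at (1,1)

(1,1) (0,1)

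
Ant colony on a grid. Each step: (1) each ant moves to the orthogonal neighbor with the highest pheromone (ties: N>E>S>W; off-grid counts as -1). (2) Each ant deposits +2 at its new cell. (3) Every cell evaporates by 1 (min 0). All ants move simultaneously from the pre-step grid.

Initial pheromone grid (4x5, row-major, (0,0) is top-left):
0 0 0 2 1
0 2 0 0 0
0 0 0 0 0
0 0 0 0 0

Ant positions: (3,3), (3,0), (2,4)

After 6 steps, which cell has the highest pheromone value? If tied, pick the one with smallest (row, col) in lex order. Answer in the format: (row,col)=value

Step 1: ant0:(3,3)->N->(2,3) | ant1:(3,0)->N->(2,0) | ant2:(2,4)->N->(1,4)
  grid max=1 at (0,3)
Step 2: ant0:(2,3)->N->(1,3) | ant1:(2,0)->N->(1,0) | ant2:(1,4)->N->(0,4)
  grid max=1 at (0,4)
Step 3: ant0:(1,3)->N->(0,3) | ant1:(1,0)->N->(0,0) | ant2:(0,4)->S->(1,4)
  grid max=1 at (0,0)
Step 4: ant0:(0,3)->E->(0,4) | ant1:(0,0)->E->(0,1) | ant2:(1,4)->N->(0,4)
  grid max=3 at (0,4)
Step 5: ant0:(0,4)->S->(1,4) | ant1:(0,1)->E->(0,2) | ant2:(0,4)->S->(1,4)
  grid max=3 at (1,4)
Step 6: ant0:(1,4)->N->(0,4) | ant1:(0,2)->E->(0,3) | ant2:(1,4)->N->(0,4)
  grid max=5 at (0,4)
Final grid:
  0 0 0 1 5
  0 0 0 0 2
  0 0 0 0 0
  0 0 0 0 0
Max pheromone 5 at (0,4)

Answer: (0,4)=5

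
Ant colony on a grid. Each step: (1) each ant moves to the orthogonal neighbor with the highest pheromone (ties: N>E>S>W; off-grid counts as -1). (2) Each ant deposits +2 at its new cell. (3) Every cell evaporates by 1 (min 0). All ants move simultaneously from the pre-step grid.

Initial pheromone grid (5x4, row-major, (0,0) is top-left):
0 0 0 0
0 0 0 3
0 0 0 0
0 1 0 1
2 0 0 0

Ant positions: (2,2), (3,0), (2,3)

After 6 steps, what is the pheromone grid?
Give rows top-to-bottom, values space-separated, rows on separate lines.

After step 1: ants at (1,2),(4,0),(1,3)
  0 0 0 0
  0 0 1 4
  0 0 0 0
  0 0 0 0
  3 0 0 0
After step 2: ants at (1,3),(3,0),(1,2)
  0 0 0 0
  0 0 2 5
  0 0 0 0
  1 0 0 0
  2 0 0 0
After step 3: ants at (1,2),(4,0),(1,3)
  0 0 0 0
  0 0 3 6
  0 0 0 0
  0 0 0 0
  3 0 0 0
After step 4: ants at (1,3),(3,0),(1,2)
  0 0 0 0
  0 0 4 7
  0 0 0 0
  1 0 0 0
  2 0 0 0
After step 5: ants at (1,2),(4,0),(1,3)
  0 0 0 0
  0 0 5 8
  0 0 0 0
  0 0 0 0
  3 0 0 0
After step 6: ants at (1,3),(3,0),(1,2)
  0 0 0 0
  0 0 6 9
  0 0 0 0
  1 0 0 0
  2 0 0 0

0 0 0 0
0 0 6 9
0 0 0 0
1 0 0 0
2 0 0 0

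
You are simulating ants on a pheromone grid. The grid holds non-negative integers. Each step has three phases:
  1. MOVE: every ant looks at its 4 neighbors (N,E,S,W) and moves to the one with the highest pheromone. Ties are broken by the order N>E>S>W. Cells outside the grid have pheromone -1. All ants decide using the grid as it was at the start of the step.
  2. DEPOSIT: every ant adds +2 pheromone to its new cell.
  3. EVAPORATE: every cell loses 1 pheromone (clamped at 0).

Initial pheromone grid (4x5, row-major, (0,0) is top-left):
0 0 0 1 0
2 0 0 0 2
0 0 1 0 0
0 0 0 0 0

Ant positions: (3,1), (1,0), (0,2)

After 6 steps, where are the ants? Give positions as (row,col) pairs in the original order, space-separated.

Step 1: ant0:(3,1)->N->(2,1) | ant1:(1,0)->N->(0,0) | ant2:(0,2)->E->(0,3)
  grid max=2 at (0,3)
Step 2: ant0:(2,1)->N->(1,1) | ant1:(0,0)->S->(1,0) | ant2:(0,3)->E->(0,4)
  grid max=2 at (1,0)
Step 3: ant0:(1,1)->W->(1,0) | ant1:(1,0)->E->(1,1) | ant2:(0,4)->W->(0,3)
  grid max=3 at (1,0)
Step 4: ant0:(1,0)->E->(1,1) | ant1:(1,1)->W->(1,0) | ant2:(0,3)->E->(0,4)
  grid max=4 at (1,0)
Step 5: ant0:(1,1)->W->(1,0) | ant1:(1,0)->E->(1,1) | ant2:(0,4)->W->(0,3)
  grid max=5 at (1,0)
Step 6: ant0:(1,0)->E->(1,1) | ant1:(1,1)->W->(1,0) | ant2:(0,3)->E->(0,4)
  grid max=6 at (1,0)

(1,1) (1,0) (0,4)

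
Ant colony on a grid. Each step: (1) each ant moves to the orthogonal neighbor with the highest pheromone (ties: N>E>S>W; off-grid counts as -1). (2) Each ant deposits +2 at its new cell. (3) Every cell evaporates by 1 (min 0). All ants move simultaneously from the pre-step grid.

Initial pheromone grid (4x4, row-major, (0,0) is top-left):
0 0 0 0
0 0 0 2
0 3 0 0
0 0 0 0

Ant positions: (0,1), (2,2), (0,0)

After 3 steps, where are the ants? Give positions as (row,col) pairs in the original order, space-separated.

Step 1: ant0:(0,1)->E->(0,2) | ant1:(2,2)->W->(2,1) | ant2:(0,0)->E->(0,1)
  grid max=4 at (2,1)
Step 2: ant0:(0,2)->W->(0,1) | ant1:(2,1)->N->(1,1) | ant2:(0,1)->E->(0,2)
  grid max=3 at (2,1)
Step 3: ant0:(0,1)->E->(0,2) | ant1:(1,1)->S->(2,1) | ant2:(0,2)->W->(0,1)
  grid max=4 at (2,1)

(0,2) (2,1) (0,1)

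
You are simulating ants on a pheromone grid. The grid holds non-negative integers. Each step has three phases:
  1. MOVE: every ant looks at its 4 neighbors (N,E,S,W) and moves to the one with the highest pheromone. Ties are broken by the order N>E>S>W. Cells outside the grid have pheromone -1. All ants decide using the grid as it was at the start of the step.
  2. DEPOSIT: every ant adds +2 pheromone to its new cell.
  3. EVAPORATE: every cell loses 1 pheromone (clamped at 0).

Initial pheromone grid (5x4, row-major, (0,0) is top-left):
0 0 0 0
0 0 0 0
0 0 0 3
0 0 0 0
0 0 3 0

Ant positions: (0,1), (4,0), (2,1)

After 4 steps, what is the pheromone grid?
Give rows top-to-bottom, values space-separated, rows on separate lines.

After step 1: ants at (0,2),(3,0),(1,1)
  0 0 1 0
  0 1 0 0
  0 0 0 2
  1 0 0 0
  0 0 2 0
After step 2: ants at (0,3),(2,0),(0,1)
  0 1 0 1
  0 0 0 0
  1 0 0 1
  0 0 0 0
  0 0 1 0
After step 3: ants at (1,3),(1,0),(0,2)
  0 0 1 0
  1 0 0 1
  0 0 0 0
  0 0 0 0
  0 0 0 0
After step 4: ants at (0,3),(0,0),(0,3)
  1 0 0 3
  0 0 0 0
  0 0 0 0
  0 0 0 0
  0 0 0 0

1 0 0 3
0 0 0 0
0 0 0 0
0 0 0 0
0 0 0 0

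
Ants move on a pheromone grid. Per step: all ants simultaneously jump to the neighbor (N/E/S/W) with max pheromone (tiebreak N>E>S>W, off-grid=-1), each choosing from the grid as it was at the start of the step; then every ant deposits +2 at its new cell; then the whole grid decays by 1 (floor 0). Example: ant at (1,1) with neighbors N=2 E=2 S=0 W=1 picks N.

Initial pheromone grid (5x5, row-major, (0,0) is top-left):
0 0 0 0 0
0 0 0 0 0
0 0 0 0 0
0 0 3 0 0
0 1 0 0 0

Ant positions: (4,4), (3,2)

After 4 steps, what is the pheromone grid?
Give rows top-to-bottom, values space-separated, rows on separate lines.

After step 1: ants at (3,4),(2,2)
  0 0 0 0 0
  0 0 0 0 0
  0 0 1 0 0
  0 0 2 0 1
  0 0 0 0 0
After step 2: ants at (2,4),(3,2)
  0 0 0 0 0
  0 0 0 0 0
  0 0 0 0 1
  0 0 3 0 0
  0 0 0 0 0
After step 3: ants at (1,4),(2,2)
  0 0 0 0 0
  0 0 0 0 1
  0 0 1 0 0
  0 0 2 0 0
  0 0 0 0 0
After step 4: ants at (0,4),(3,2)
  0 0 0 0 1
  0 0 0 0 0
  0 0 0 0 0
  0 0 3 0 0
  0 0 0 0 0

0 0 0 0 1
0 0 0 0 0
0 0 0 0 0
0 0 3 0 0
0 0 0 0 0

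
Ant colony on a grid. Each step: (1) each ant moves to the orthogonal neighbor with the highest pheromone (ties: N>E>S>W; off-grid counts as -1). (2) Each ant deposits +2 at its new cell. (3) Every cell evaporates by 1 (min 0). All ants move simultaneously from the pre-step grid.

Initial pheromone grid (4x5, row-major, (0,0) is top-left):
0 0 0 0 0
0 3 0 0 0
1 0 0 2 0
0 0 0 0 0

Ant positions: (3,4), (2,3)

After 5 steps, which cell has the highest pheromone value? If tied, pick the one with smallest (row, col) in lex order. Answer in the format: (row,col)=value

Step 1: ant0:(3,4)->N->(2,4) | ant1:(2,3)->N->(1,3)
  grid max=2 at (1,1)
Step 2: ant0:(2,4)->W->(2,3) | ant1:(1,3)->S->(2,3)
  grid max=4 at (2,3)
Step 3: ant0:(2,3)->N->(1,3) | ant1:(2,3)->N->(1,3)
  grid max=3 at (1,3)
Step 4: ant0:(1,3)->S->(2,3) | ant1:(1,3)->S->(2,3)
  grid max=6 at (2,3)
Step 5: ant0:(2,3)->N->(1,3) | ant1:(2,3)->N->(1,3)
  grid max=5 at (1,3)
Final grid:
  0 0 0 0 0
  0 0 0 5 0
  0 0 0 5 0
  0 0 0 0 0
Max pheromone 5 at (1,3)

Answer: (1,3)=5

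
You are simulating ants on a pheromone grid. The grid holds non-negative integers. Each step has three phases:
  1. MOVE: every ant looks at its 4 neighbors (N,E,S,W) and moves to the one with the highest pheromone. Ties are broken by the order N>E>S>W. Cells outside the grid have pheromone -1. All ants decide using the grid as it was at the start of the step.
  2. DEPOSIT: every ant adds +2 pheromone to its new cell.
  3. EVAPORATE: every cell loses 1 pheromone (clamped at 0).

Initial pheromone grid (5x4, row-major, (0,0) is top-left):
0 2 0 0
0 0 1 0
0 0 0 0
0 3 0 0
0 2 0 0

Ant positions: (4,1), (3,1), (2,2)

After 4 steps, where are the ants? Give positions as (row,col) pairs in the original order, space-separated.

Step 1: ant0:(4,1)->N->(3,1) | ant1:(3,1)->S->(4,1) | ant2:(2,2)->N->(1,2)
  grid max=4 at (3,1)
Step 2: ant0:(3,1)->S->(4,1) | ant1:(4,1)->N->(3,1) | ant2:(1,2)->N->(0,2)
  grid max=5 at (3,1)
Step 3: ant0:(4,1)->N->(3,1) | ant1:(3,1)->S->(4,1) | ant2:(0,2)->S->(1,2)
  grid max=6 at (3,1)
Step 4: ant0:(3,1)->S->(4,1) | ant1:(4,1)->N->(3,1) | ant2:(1,2)->N->(0,2)
  grid max=7 at (3,1)

(4,1) (3,1) (0,2)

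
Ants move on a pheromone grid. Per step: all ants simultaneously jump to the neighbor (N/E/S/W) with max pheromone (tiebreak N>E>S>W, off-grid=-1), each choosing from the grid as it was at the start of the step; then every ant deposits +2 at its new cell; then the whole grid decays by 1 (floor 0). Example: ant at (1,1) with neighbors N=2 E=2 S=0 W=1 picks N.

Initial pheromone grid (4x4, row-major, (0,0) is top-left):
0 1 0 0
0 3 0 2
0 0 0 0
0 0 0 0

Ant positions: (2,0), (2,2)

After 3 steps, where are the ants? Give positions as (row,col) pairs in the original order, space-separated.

Step 1: ant0:(2,0)->N->(1,0) | ant1:(2,2)->N->(1,2)
  grid max=2 at (1,1)
Step 2: ant0:(1,0)->E->(1,1) | ant1:(1,2)->W->(1,1)
  grid max=5 at (1,1)
Step 3: ant0:(1,1)->N->(0,1) | ant1:(1,1)->N->(0,1)
  grid max=4 at (1,1)

(0,1) (0,1)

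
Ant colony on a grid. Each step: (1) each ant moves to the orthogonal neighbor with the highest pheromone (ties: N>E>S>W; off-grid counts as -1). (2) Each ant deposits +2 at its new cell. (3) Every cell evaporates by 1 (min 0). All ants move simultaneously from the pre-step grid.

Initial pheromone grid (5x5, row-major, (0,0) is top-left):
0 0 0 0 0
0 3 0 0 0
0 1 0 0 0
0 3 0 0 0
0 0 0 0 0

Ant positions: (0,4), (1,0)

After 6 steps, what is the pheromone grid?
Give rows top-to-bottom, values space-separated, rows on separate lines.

After step 1: ants at (1,4),(1,1)
  0 0 0 0 0
  0 4 0 0 1
  0 0 0 0 0
  0 2 0 0 0
  0 0 0 0 0
After step 2: ants at (0,4),(0,1)
  0 1 0 0 1
  0 3 0 0 0
  0 0 0 0 0
  0 1 0 0 0
  0 0 0 0 0
After step 3: ants at (1,4),(1,1)
  0 0 0 0 0
  0 4 0 0 1
  0 0 0 0 0
  0 0 0 0 0
  0 0 0 0 0
After step 4: ants at (0,4),(0,1)
  0 1 0 0 1
  0 3 0 0 0
  0 0 0 0 0
  0 0 0 0 0
  0 0 0 0 0
After step 5: ants at (1,4),(1,1)
  0 0 0 0 0
  0 4 0 0 1
  0 0 0 0 0
  0 0 0 0 0
  0 0 0 0 0
After step 6: ants at (0,4),(0,1)
  0 1 0 0 1
  0 3 0 0 0
  0 0 0 0 0
  0 0 0 0 0
  0 0 0 0 0

0 1 0 0 1
0 3 0 0 0
0 0 0 0 0
0 0 0 0 0
0 0 0 0 0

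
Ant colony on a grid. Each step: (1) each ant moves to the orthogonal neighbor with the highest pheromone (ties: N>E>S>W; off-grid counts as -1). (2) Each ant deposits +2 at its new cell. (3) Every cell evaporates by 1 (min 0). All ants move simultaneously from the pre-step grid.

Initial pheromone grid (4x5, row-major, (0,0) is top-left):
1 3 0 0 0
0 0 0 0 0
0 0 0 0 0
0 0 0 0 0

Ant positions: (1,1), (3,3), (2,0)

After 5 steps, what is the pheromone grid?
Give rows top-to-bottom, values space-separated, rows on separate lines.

After step 1: ants at (0,1),(2,3),(1,0)
  0 4 0 0 0
  1 0 0 0 0
  0 0 0 1 0
  0 0 0 0 0
After step 2: ants at (0,2),(1,3),(0,0)
  1 3 1 0 0
  0 0 0 1 0
  0 0 0 0 0
  0 0 0 0 0
After step 3: ants at (0,1),(0,3),(0,1)
  0 6 0 1 0
  0 0 0 0 0
  0 0 0 0 0
  0 0 0 0 0
After step 4: ants at (0,2),(0,4),(0,2)
  0 5 3 0 1
  0 0 0 0 0
  0 0 0 0 0
  0 0 0 0 0
After step 5: ants at (0,1),(1,4),(0,1)
  0 8 2 0 0
  0 0 0 0 1
  0 0 0 0 0
  0 0 0 0 0

0 8 2 0 0
0 0 0 0 1
0 0 0 0 0
0 0 0 0 0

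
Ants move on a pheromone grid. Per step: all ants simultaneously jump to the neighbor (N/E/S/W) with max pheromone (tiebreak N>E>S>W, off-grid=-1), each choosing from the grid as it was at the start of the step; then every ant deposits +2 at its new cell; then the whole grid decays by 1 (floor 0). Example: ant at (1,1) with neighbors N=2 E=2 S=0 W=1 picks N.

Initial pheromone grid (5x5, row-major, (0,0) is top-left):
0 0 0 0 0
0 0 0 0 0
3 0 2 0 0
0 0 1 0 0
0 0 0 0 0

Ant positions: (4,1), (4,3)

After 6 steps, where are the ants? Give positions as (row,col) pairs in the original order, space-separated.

Step 1: ant0:(4,1)->N->(3,1) | ant1:(4,3)->N->(3,3)
  grid max=2 at (2,0)
Step 2: ant0:(3,1)->N->(2,1) | ant1:(3,3)->N->(2,3)
  grid max=1 at (2,0)
Step 3: ant0:(2,1)->W->(2,0) | ant1:(2,3)->N->(1,3)
  grid max=2 at (2,0)
Step 4: ant0:(2,0)->N->(1,0) | ant1:(1,3)->N->(0,3)
  grid max=1 at (0,3)
Step 5: ant0:(1,0)->S->(2,0) | ant1:(0,3)->E->(0,4)
  grid max=2 at (2,0)
Step 6: ant0:(2,0)->N->(1,0) | ant1:(0,4)->S->(1,4)
  grid max=1 at (1,0)

(1,0) (1,4)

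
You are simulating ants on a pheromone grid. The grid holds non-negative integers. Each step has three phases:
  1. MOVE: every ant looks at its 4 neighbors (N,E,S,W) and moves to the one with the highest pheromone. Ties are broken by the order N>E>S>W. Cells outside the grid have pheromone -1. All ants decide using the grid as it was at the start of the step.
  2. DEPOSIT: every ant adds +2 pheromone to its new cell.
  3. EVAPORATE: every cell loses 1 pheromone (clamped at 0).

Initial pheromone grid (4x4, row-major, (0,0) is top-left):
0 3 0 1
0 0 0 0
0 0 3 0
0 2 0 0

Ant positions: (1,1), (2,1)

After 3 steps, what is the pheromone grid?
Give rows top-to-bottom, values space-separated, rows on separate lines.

After step 1: ants at (0,1),(2,2)
  0 4 0 0
  0 0 0 0
  0 0 4 0
  0 1 0 0
After step 2: ants at (0,2),(1,2)
  0 3 1 0
  0 0 1 0
  0 0 3 0
  0 0 0 0
After step 3: ants at (0,1),(2,2)
  0 4 0 0
  0 0 0 0
  0 0 4 0
  0 0 0 0

0 4 0 0
0 0 0 0
0 0 4 0
0 0 0 0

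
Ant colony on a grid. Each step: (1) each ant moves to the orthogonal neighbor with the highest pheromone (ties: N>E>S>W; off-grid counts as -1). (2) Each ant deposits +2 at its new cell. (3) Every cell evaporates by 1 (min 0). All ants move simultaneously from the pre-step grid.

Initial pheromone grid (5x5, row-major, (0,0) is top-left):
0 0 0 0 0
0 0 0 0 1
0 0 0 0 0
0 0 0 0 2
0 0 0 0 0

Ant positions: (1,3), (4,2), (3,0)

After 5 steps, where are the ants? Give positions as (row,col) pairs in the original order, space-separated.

Step 1: ant0:(1,3)->E->(1,4) | ant1:(4,2)->N->(3,2) | ant2:(3,0)->N->(2,0)
  grid max=2 at (1,4)
Step 2: ant0:(1,4)->N->(0,4) | ant1:(3,2)->N->(2,2) | ant2:(2,0)->N->(1,0)
  grid max=1 at (0,4)
Step 3: ant0:(0,4)->S->(1,4) | ant1:(2,2)->N->(1,2) | ant2:(1,0)->N->(0,0)
  grid max=2 at (1,4)
Step 4: ant0:(1,4)->N->(0,4) | ant1:(1,2)->N->(0,2) | ant2:(0,0)->E->(0,1)
  grid max=1 at (0,1)
Step 5: ant0:(0,4)->S->(1,4) | ant1:(0,2)->W->(0,1) | ant2:(0,1)->E->(0,2)
  grid max=2 at (0,1)

(1,4) (0,1) (0,2)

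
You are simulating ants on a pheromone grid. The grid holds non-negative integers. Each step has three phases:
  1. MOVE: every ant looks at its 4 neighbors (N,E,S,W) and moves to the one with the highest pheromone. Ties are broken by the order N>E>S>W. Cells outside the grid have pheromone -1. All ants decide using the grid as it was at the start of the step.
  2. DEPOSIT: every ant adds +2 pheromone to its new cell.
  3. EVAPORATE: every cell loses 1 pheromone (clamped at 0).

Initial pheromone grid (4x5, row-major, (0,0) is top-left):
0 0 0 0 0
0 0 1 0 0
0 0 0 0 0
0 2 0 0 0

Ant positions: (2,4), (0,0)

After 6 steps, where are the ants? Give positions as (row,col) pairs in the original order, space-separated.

Step 1: ant0:(2,4)->N->(1,4) | ant1:(0,0)->E->(0,1)
  grid max=1 at (0,1)
Step 2: ant0:(1,4)->N->(0,4) | ant1:(0,1)->E->(0,2)
  grid max=1 at (0,2)
Step 3: ant0:(0,4)->S->(1,4) | ant1:(0,2)->E->(0,3)
  grid max=1 at (0,3)
Step 4: ant0:(1,4)->N->(0,4) | ant1:(0,3)->E->(0,4)
  grid max=3 at (0,4)
Step 5: ant0:(0,4)->S->(1,4) | ant1:(0,4)->S->(1,4)
  grid max=3 at (1,4)
Step 6: ant0:(1,4)->N->(0,4) | ant1:(1,4)->N->(0,4)
  grid max=5 at (0,4)

(0,4) (0,4)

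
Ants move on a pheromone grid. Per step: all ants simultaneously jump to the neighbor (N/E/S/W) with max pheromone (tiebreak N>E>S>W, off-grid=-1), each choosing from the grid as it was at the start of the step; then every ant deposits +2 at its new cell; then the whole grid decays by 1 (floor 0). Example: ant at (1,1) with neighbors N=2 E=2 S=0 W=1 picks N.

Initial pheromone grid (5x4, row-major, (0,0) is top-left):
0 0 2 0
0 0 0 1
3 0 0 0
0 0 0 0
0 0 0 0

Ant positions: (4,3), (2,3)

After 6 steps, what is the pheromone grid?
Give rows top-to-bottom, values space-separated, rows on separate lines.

After step 1: ants at (3,3),(1,3)
  0 0 1 0
  0 0 0 2
  2 0 0 0
  0 0 0 1
  0 0 0 0
After step 2: ants at (2,3),(0,3)
  0 0 0 1
  0 0 0 1
  1 0 0 1
  0 0 0 0
  0 0 0 0
After step 3: ants at (1,3),(1,3)
  0 0 0 0
  0 0 0 4
  0 0 0 0
  0 0 0 0
  0 0 0 0
After step 4: ants at (0,3),(0,3)
  0 0 0 3
  0 0 0 3
  0 0 0 0
  0 0 0 0
  0 0 0 0
After step 5: ants at (1,3),(1,3)
  0 0 0 2
  0 0 0 6
  0 0 0 0
  0 0 0 0
  0 0 0 0
After step 6: ants at (0,3),(0,3)
  0 0 0 5
  0 0 0 5
  0 0 0 0
  0 0 0 0
  0 0 0 0

0 0 0 5
0 0 0 5
0 0 0 0
0 0 0 0
0 0 0 0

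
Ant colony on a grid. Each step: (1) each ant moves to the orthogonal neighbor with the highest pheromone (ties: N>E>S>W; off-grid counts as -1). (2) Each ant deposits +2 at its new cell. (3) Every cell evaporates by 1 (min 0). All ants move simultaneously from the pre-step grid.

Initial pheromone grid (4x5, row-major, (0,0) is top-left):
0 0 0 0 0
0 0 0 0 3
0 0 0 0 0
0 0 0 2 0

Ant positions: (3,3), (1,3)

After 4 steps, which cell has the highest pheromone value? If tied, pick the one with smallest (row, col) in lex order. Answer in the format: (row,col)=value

Step 1: ant0:(3,3)->N->(2,3) | ant1:(1,3)->E->(1,4)
  grid max=4 at (1,4)
Step 2: ant0:(2,3)->S->(3,3) | ant1:(1,4)->N->(0,4)
  grid max=3 at (1,4)
Step 3: ant0:(3,3)->N->(2,3) | ant1:(0,4)->S->(1,4)
  grid max=4 at (1,4)
Step 4: ant0:(2,3)->S->(3,3) | ant1:(1,4)->N->(0,4)
  grid max=3 at (1,4)
Final grid:
  0 0 0 0 1
  0 0 0 0 3
  0 0 0 0 0
  0 0 0 2 0
Max pheromone 3 at (1,4)

Answer: (1,4)=3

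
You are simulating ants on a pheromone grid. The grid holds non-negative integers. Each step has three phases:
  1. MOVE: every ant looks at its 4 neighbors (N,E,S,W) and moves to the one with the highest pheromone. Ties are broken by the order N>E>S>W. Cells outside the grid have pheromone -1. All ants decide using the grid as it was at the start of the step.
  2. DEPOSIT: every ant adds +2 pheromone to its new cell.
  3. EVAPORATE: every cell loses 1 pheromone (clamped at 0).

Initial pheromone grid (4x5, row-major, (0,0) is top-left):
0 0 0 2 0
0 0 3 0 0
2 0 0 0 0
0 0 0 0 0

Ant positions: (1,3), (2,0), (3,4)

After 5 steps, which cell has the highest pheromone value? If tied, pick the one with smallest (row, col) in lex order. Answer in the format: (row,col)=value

Answer: (1,2)=4

Derivation:
Step 1: ant0:(1,3)->W->(1,2) | ant1:(2,0)->N->(1,0) | ant2:(3,4)->N->(2,4)
  grid max=4 at (1,2)
Step 2: ant0:(1,2)->N->(0,2) | ant1:(1,0)->S->(2,0) | ant2:(2,4)->N->(1,4)
  grid max=3 at (1,2)
Step 3: ant0:(0,2)->S->(1,2) | ant1:(2,0)->N->(1,0) | ant2:(1,4)->N->(0,4)
  grid max=4 at (1,2)
Step 4: ant0:(1,2)->N->(0,2) | ant1:(1,0)->S->(2,0) | ant2:(0,4)->S->(1,4)
  grid max=3 at (1,2)
Step 5: ant0:(0,2)->S->(1,2) | ant1:(2,0)->N->(1,0) | ant2:(1,4)->N->(0,4)
  grid max=4 at (1,2)
Final grid:
  0 0 0 0 1
  1 0 4 0 0
  1 0 0 0 0
  0 0 0 0 0
Max pheromone 4 at (1,2)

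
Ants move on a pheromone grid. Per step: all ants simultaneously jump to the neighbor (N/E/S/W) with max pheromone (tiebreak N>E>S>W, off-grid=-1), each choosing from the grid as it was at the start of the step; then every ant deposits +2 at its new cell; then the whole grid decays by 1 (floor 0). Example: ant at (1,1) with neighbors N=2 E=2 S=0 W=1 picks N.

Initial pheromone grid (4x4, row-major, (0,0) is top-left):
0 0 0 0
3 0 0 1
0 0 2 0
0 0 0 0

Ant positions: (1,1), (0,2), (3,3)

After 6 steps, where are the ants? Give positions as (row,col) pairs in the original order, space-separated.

Step 1: ant0:(1,1)->W->(1,0) | ant1:(0,2)->E->(0,3) | ant2:(3,3)->N->(2,3)
  grid max=4 at (1,0)
Step 2: ant0:(1,0)->N->(0,0) | ant1:(0,3)->S->(1,3) | ant2:(2,3)->W->(2,2)
  grid max=3 at (1,0)
Step 3: ant0:(0,0)->S->(1,0) | ant1:(1,3)->N->(0,3) | ant2:(2,2)->N->(1,2)
  grid max=4 at (1,0)
Step 4: ant0:(1,0)->N->(0,0) | ant1:(0,3)->S->(1,3) | ant2:(1,2)->S->(2,2)
  grid max=3 at (1,0)
Step 5: ant0:(0,0)->S->(1,0) | ant1:(1,3)->N->(0,3) | ant2:(2,2)->N->(1,2)
  grid max=4 at (1,0)
Step 6: ant0:(1,0)->N->(0,0) | ant1:(0,3)->S->(1,3) | ant2:(1,2)->S->(2,2)
  grid max=3 at (1,0)

(0,0) (1,3) (2,2)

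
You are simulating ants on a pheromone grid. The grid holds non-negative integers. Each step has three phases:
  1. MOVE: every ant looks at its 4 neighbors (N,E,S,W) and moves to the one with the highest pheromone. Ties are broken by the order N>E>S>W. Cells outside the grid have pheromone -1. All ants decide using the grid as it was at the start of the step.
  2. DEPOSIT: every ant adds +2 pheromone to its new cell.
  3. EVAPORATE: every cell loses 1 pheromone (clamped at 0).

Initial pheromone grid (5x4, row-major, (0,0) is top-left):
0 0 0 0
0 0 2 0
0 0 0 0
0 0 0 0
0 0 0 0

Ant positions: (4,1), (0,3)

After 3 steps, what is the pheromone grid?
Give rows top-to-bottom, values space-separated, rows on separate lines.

After step 1: ants at (3,1),(1,3)
  0 0 0 0
  0 0 1 1
  0 0 0 0
  0 1 0 0
  0 0 0 0
After step 2: ants at (2,1),(1,2)
  0 0 0 0
  0 0 2 0
  0 1 0 0
  0 0 0 0
  0 0 0 0
After step 3: ants at (1,1),(0,2)
  0 0 1 0
  0 1 1 0
  0 0 0 0
  0 0 0 0
  0 0 0 0

0 0 1 0
0 1 1 0
0 0 0 0
0 0 0 0
0 0 0 0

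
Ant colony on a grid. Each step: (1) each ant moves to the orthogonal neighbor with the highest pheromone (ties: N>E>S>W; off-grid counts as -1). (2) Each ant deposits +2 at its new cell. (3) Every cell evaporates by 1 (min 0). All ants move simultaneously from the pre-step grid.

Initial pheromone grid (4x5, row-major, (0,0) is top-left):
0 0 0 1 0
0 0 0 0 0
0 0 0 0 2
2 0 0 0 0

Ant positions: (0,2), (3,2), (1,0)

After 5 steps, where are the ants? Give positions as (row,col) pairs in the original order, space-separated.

Step 1: ant0:(0,2)->E->(0,3) | ant1:(3,2)->N->(2,2) | ant2:(1,0)->N->(0,0)
  grid max=2 at (0,3)
Step 2: ant0:(0,3)->E->(0,4) | ant1:(2,2)->N->(1,2) | ant2:(0,0)->E->(0,1)
  grid max=1 at (0,1)
Step 3: ant0:(0,4)->W->(0,3) | ant1:(1,2)->N->(0,2) | ant2:(0,1)->E->(0,2)
  grid max=3 at (0,2)
Step 4: ant0:(0,3)->W->(0,2) | ant1:(0,2)->E->(0,3) | ant2:(0,2)->E->(0,3)
  grid max=5 at (0,3)
Step 5: ant0:(0,2)->E->(0,3) | ant1:(0,3)->W->(0,2) | ant2:(0,3)->W->(0,2)
  grid max=7 at (0,2)

(0,3) (0,2) (0,2)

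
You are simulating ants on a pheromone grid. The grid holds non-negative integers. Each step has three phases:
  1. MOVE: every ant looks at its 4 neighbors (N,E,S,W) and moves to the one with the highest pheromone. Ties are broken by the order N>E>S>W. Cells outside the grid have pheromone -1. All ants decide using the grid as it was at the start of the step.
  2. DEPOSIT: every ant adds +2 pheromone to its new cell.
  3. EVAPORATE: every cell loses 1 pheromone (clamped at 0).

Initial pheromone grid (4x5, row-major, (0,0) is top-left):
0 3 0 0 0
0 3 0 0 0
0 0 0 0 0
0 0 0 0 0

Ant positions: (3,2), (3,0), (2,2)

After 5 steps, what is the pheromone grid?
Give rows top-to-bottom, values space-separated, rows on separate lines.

After step 1: ants at (2,2),(2,0),(1,2)
  0 2 0 0 0
  0 2 1 0 0
  1 0 1 0 0
  0 0 0 0 0
After step 2: ants at (1,2),(1,0),(1,1)
  0 1 0 0 0
  1 3 2 0 0
  0 0 0 0 0
  0 0 0 0 0
After step 3: ants at (1,1),(1,1),(1,2)
  0 0 0 0 0
  0 6 3 0 0
  0 0 0 0 0
  0 0 0 0 0
After step 4: ants at (1,2),(1,2),(1,1)
  0 0 0 0 0
  0 7 6 0 0
  0 0 0 0 0
  0 0 0 0 0
After step 5: ants at (1,1),(1,1),(1,2)
  0 0 0 0 0
  0 10 7 0 0
  0 0 0 0 0
  0 0 0 0 0

0 0 0 0 0
0 10 7 0 0
0 0 0 0 0
0 0 0 0 0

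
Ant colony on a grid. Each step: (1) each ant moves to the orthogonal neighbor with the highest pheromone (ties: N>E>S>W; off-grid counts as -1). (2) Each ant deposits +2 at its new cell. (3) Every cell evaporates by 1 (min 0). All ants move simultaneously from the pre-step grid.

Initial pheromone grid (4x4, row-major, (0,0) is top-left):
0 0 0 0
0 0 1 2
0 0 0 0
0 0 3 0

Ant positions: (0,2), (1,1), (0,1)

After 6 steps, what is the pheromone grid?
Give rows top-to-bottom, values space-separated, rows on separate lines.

After step 1: ants at (1,2),(1,2),(0,2)
  0 0 1 0
  0 0 4 1
  0 0 0 0
  0 0 2 0
After step 2: ants at (0,2),(0,2),(1,2)
  0 0 4 0
  0 0 5 0
  0 0 0 0
  0 0 1 0
After step 3: ants at (1,2),(1,2),(0,2)
  0 0 5 0
  0 0 8 0
  0 0 0 0
  0 0 0 0
After step 4: ants at (0,2),(0,2),(1,2)
  0 0 8 0
  0 0 9 0
  0 0 0 0
  0 0 0 0
After step 5: ants at (1,2),(1,2),(0,2)
  0 0 9 0
  0 0 12 0
  0 0 0 0
  0 0 0 0
After step 6: ants at (0,2),(0,2),(1,2)
  0 0 12 0
  0 0 13 0
  0 0 0 0
  0 0 0 0

0 0 12 0
0 0 13 0
0 0 0 0
0 0 0 0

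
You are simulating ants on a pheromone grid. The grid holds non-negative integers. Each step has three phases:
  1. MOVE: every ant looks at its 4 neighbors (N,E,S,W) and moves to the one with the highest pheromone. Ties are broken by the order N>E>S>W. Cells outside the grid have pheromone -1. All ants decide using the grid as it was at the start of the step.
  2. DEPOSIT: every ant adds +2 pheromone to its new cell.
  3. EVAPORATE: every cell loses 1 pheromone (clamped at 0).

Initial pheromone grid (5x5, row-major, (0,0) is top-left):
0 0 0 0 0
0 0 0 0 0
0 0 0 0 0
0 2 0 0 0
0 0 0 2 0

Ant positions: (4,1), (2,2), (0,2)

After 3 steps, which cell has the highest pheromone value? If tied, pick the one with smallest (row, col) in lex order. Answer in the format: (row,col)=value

Answer: (3,1)=3

Derivation:
Step 1: ant0:(4,1)->N->(3,1) | ant1:(2,2)->N->(1,2) | ant2:(0,2)->E->(0,3)
  grid max=3 at (3,1)
Step 2: ant0:(3,1)->N->(2,1) | ant1:(1,2)->N->(0,2) | ant2:(0,3)->E->(0,4)
  grid max=2 at (3,1)
Step 3: ant0:(2,1)->S->(3,1) | ant1:(0,2)->E->(0,3) | ant2:(0,4)->S->(1,4)
  grid max=3 at (3,1)
Final grid:
  0 0 0 1 0
  0 0 0 0 1
  0 0 0 0 0
  0 3 0 0 0
  0 0 0 0 0
Max pheromone 3 at (3,1)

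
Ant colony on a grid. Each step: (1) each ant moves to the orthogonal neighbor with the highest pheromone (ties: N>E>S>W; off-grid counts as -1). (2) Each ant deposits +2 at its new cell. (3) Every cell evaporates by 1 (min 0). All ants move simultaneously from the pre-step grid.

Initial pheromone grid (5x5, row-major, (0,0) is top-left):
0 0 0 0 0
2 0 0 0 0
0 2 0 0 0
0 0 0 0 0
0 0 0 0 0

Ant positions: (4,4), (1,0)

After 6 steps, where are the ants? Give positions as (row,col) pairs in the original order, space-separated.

Step 1: ant0:(4,4)->N->(3,4) | ant1:(1,0)->N->(0,0)
  grid max=1 at (0,0)
Step 2: ant0:(3,4)->N->(2,4) | ant1:(0,0)->S->(1,0)
  grid max=2 at (1,0)
Step 3: ant0:(2,4)->N->(1,4) | ant1:(1,0)->N->(0,0)
  grid max=1 at (0,0)
Step 4: ant0:(1,4)->N->(0,4) | ant1:(0,0)->S->(1,0)
  grid max=2 at (1,0)
Step 5: ant0:(0,4)->S->(1,4) | ant1:(1,0)->N->(0,0)
  grid max=1 at (0,0)
Step 6: ant0:(1,4)->N->(0,4) | ant1:(0,0)->S->(1,0)
  grid max=2 at (1,0)

(0,4) (1,0)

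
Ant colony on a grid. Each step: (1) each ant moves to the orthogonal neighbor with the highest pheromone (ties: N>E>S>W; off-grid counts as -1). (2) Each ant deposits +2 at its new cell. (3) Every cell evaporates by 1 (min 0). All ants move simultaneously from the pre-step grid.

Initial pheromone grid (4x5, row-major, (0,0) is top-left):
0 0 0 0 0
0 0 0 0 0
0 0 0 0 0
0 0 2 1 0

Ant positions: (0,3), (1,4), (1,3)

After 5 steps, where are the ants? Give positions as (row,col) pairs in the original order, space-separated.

Step 1: ant0:(0,3)->E->(0,4) | ant1:(1,4)->N->(0,4) | ant2:(1,3)->N->(0,3)
  grid max=3 at (0,4)
Step 2: ant0:(0,4)->W->(0,3) | ant1:(0,4)->W->(0,3) | ant2:(0,3)->E->(0,4)
  grid max=4 at (0,3)
Step 3: ant0:(0,3)->E->(0,4) | ant1:(0,3)->E->(0,4) | ant2:(0,4)->W->(0,3)
  grid max=7 at (0,4)
Step 4: ant0:(0,4)->W->(0,3) | ant1:(0,4)->W->(0,3) | ant2:(0,3)->E->(0,4)
  grid max=8 at (0,3)
Step 5: ant0:(0,3)->E->(0,4) | ant1:(0,3)->E->(0,4) | ant2:(0,4)->W->(0,3)
  grid max=11 at (0,4)

(0,4) (0,4) (0,3)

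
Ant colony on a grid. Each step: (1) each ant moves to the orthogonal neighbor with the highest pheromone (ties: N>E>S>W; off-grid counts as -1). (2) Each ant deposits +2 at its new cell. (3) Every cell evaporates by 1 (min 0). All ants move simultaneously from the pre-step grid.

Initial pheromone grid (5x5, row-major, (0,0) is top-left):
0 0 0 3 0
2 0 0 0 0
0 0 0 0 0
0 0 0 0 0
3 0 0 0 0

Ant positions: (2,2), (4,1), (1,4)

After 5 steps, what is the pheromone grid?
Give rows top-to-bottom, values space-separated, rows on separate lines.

After step 1: ants at (1,2),(4,0),(0,4)
  0 0 0 2 1
  1 0 1 0 0
  0 0 0 0 0
  0 0 0 0 0
  4 0 0 0 0
After step 2: ants at (0,2),(3,0),(0,3)
  0 0 1 3 0
  0 0 0 0 0
  0 0 0 0 0
  1 0 0 0 0
  3 0 0 0 0
After step 3: ants at (0,3),(4,0),(0,2)
  0 0 2 4 0
  0 0 0 0 0
  0 0 0 0 0
  0 0 0 0 0
  4 0 0 0 0
After step 4: ants at (0,2),(3,0),(0,3)
  0 0 3 5 0
  0 0 0 0 0
  0 0 0 0 0
  1 0 0 0 0
  3 0 0 0 0
After step 5: ants at (0,3),(4,0),(0,2)
  0 0 4 6 0
  0 0 0 0 0
  0 0 0 0 0
  0 0 0 0 0
  4 0 0 0 0

0 0 4 6 0
0 0 0 0 0
0 0 0 0 0
0 0 0 0 0
4 0 0 0 0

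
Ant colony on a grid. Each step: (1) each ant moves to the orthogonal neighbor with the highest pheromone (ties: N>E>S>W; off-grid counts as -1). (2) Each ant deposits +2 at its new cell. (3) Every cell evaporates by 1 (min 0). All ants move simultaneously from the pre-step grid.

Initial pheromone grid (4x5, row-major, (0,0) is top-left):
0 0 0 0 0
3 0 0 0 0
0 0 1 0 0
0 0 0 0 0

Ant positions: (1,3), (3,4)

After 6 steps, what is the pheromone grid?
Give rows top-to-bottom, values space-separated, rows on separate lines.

After step 1: ants at (0,3),(2,4)
  0 0 0 1 0
  2 0 0 0 0
  0 0 0 0 1
  0 0 0 0 0
After step 2: ants at (0,4),(1,4)
  0 0 0 0 1
  1 0 0 0 1
  0 0 0 0 0
  0 0 0 0 0
After step 3: ants at (1,4),(0,4)
  0 0 0 0 2
  0 0 0 0 2
  0 0 0 0 0
  0 0 0 0 0
After step 4: ants at (0,4),(1,4)
  0 0 0 0 3
  0 0 0 0 3
  0 0 0 0 0
  0 0 0 0 0
After step 5: ants at (1,4),(0,4)
  0 0 0 0 4
  0 0 0 0 4
  0 0 0 0 0
  0 0 0 0 0
After step 6: ants at (0,4),(1,4)
  0 0 0 0 5
  0 0 0 0 5
  0 0 0 0 0
  0 0 0 0 0

0 0 0 0 5
0 0 0 0 5
0 0 0 0 0
0 0 0 0 0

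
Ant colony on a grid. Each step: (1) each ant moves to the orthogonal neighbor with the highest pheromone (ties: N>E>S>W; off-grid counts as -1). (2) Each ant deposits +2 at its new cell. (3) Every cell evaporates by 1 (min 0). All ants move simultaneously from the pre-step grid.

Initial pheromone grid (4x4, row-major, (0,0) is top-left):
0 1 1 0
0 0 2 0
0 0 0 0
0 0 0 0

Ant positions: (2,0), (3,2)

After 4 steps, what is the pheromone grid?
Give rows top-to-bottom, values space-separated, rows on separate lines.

After step 1: ants at (1,0),(2,2)
  0 0 0 0
  1 0 1 0
  0 0 1 0
  0 0 0 0
After step 2: ants at (0,0),(1,2)
  1 0 0 0
  0 0 2 0
  0 0 0 0
  0 0 0 0
After step 3: ants at (0,1),(0,2)
  0 1 1 0
  0 0 1 0
  0 0 0 0
  0 0 0 0
After step 4: ants at (0,2),(1,2)
  0 0 2 0
  0 0 2 0
  0 0 0 0
  0 0 0 0

0 0 2 0
0 0 2 0
0 0 0 0
0 0 0 0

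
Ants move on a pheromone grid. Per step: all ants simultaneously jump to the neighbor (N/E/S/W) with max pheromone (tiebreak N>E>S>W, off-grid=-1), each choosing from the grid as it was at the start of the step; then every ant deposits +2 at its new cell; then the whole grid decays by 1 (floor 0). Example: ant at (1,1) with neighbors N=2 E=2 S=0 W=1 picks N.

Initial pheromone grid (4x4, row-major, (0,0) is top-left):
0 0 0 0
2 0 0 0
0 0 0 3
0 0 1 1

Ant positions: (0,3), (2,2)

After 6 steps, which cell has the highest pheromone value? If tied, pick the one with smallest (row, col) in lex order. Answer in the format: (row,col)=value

Step 1: ant0:(0,3)->S->(1,3) | ant1:(2,2)->E->(2,3)
  grid max=4 at (2,3)
Step 2: ant0:(1,3)->S->(2,3) | ant1:(2,3)->N->(1,3)
  grid max=5 at (2,3)
Step 3: ant0:(2,3)->N->(1,3) | ant1:(1,3)->S->(2,3)
  grid max=6 at (2,3)
Step 4: ant0:(1,3)->S->(2,3) | ant1:(2,3)->N->(1,3)
  grid max=7 at (2,3)
Step 5: ant0:(2,3)->N->(1,3) | ant1:(1,3)->S->(2,3)
  grid max=8 at (2,3)
Step 6: ant0:(1,3)->S->(2,3) | ant1:(2,3)->N->(1,3)
  grid max=9 at (2,3)
Final grid:
  0 0 0 0
  0 0 0 6
  0 0 0 9
  0 0 0 0
Max pheromone 9 at (2,3)

Answer: (2,3)=9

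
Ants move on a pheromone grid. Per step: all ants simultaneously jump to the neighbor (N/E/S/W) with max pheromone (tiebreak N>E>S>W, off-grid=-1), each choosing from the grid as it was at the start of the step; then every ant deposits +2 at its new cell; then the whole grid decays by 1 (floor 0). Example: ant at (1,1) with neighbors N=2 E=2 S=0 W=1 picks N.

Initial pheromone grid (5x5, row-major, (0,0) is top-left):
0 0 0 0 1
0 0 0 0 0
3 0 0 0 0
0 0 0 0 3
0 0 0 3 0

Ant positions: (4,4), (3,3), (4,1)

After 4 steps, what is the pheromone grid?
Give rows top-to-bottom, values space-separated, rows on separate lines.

After step 1: ants at (3,4),(3,4),(3,1)
  0 0 0 0 0
  0 0 0 0 0
  2 0 0 0 0
  0 1 0 0 6
  0 0 0 2 0
After step 2: ants at (2,4),(2,4),(2,1)
  0 0 0 0 0
  0 0 0 0 0
  1 1 0 0 3
  0 0 0 0 5
  0 0 0 1 0
After step 3: ants at (3,4),(3,4),(2,0)
  0 0 0 0 0
  0 0 0 0 0
  2 0 0 0 2
  0 0 0 0 8
  0 0 0 0 0
After step 4: ants at (2,4),(2,4),(1,0)
  0 0 0 0 0
  1 0 0 0 0
  1 0 0 0 5
  0 0 0 0 7
  0 0 0 0 0

0 0 0 0 0
1 0 0 0 0
1 0 0 0 5
0 0 0 0 7
0 0 0 0 0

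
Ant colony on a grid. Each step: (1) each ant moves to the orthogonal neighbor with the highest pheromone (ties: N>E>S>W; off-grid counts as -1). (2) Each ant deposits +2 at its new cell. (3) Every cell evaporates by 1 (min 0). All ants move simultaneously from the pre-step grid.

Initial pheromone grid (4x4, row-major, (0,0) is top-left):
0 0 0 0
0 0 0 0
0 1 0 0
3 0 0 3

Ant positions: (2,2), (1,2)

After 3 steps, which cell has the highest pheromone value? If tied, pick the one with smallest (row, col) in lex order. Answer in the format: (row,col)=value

Answer: (2,1)=2

Derivation:
Step 1: ant0:(2,2)->W->(2,1) | ant1:(1,2)->N->(0,2)
  grid max=2 at (2,1)
Step 2: ant0:(2,1)->N->(1,1) | ant1:(0,2)->E->(0,3)
  grid max=1 at (0,3)
Step 3: ant0:(1,1)->S->(2,1) | ant1:(0,3)->S->(1,3)
  grid max=2 at (2,1)
Final grid:
  0 0 0 0
  0 0 0 1
  0 2 0 0
  0 0 0 0
Max pheromone 2 at (2,1)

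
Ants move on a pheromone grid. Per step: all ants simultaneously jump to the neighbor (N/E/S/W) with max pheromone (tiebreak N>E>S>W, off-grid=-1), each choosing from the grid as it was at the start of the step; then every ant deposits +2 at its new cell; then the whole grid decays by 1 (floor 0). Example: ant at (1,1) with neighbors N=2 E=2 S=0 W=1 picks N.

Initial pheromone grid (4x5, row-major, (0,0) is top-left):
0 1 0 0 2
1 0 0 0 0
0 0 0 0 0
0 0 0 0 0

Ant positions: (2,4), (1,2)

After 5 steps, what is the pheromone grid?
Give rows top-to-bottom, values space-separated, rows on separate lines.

After step 1: ants at (1,4),(0,2)
  0 0 1 0 1
  0 0 0 0 1
  0 0 0 0 0
  0 0 0 0 0
After step 2: ants at (0,4),(0,3)
  0 0 0 1 2
  0 0 0 0 0
  0 0 0 0 0
  0 0 0 0 0
After step 3: ants at (0,3),(0,4)
  0 0 0 2 3
  0 0 0 0 0
  0 0 0 0 0
  0 0 0 0 0
After step 4: ants at (0,4),(0,3)
  0 0 0 3 4
  0 0 0 0 0
  0 0 0 0 0
  0 0 0 0 0
After step 5: ants at (0,3),(0,4)
  0 0 0 4 5
  0 0 0 0 0
  0 0 0 0 0
  0 0 0 0 0

0 0 0 4 5
0 0 0 0 0
0 0 0 0 0
0 0 0 0 0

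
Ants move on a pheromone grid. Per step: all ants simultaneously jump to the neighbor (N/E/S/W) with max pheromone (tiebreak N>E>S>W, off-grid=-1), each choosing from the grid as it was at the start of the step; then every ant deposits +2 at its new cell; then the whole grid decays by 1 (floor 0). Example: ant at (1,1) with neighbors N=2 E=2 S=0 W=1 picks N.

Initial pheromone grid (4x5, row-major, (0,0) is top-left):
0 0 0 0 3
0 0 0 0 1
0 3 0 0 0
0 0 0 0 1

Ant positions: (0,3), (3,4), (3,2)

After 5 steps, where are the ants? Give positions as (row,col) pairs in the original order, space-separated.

Step 1: ant0:(0,3)->E->(0,4) | ant1:(3,4)->N->(2,4) | ant2:(3,2)->N->(2,2)
  grid max=4 at (0,4)
Step 2: ant0:(0,4)->S->(1,4) | ant1:(2,4)->N->(1,4) | ant2:(2,2)->W->(2,1)
  grid max=3 at (0,4)
Step 3: ant0:(1,4)->N->(0,4) | ant1:(1,4)->N->(0,4) | ant2:(2,1)->N->(1,1)
  grid max=6 at (0,4)
Step 4: ant0:(0,4)->S->(1,4) | ant1:(0,4)->S->(1,4) | ant2:(1,1)->S->(2,1)
  grid max=5 at (0,4)
Step 5: ant0:(1,4)->N->(0,4) | ant1:(1,4)->N->(0,4) | ant2:(2,1)->N->(1,1)
  grid max=8 at (0,4)

(0,4) (0,4) (1,1)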